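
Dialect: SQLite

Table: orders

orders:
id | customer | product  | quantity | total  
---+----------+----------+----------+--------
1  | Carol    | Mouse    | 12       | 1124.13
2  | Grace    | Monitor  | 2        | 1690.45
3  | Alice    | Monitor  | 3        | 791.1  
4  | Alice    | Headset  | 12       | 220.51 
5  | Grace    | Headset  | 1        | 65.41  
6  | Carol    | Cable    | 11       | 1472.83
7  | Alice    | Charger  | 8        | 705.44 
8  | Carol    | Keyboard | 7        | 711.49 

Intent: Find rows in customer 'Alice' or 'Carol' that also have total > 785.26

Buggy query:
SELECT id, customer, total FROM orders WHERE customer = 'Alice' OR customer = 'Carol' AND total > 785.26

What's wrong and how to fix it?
Bug: Without parentheses, AND is evaluated before OR, so the total filter only applies to the 'Carol' branch

Fix: Add parentheses around the OR so the AND applies to both alternatives

Corrected query:
SELECT id, customer, total FROM orders WHERE (customer = 'Alice' OR customer = 'Carol') AND total > 785.26

Result:
id | customer | total  
---+----------+--------
1  | Carol    | 1124.13
3  | Alice    | 791.1  
6  | Carol    | 1472.83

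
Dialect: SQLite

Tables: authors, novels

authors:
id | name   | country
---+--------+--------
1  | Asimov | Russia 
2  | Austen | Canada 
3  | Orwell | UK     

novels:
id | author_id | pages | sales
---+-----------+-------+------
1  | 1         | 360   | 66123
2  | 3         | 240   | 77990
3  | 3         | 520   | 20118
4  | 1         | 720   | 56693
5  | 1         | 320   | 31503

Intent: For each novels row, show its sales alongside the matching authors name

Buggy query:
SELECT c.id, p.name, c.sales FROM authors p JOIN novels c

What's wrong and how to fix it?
Bug: Missing join condition: each novels row is matched to all authors rows instead of just its own

Fix: Specify the join condition linking the foreign key to the parent id

Corrected query:
SELECT c.id, p.name, c.sales FROM authors p JOIN novels c ON c.author_id = p.id

Result:
id | name   | sales
---+--------+------
1  | Asimov | 66123
2  | Orwell | 77990
3  | Orwell | 20118
4  | Asimov | 56693
5  | Asimov | 31503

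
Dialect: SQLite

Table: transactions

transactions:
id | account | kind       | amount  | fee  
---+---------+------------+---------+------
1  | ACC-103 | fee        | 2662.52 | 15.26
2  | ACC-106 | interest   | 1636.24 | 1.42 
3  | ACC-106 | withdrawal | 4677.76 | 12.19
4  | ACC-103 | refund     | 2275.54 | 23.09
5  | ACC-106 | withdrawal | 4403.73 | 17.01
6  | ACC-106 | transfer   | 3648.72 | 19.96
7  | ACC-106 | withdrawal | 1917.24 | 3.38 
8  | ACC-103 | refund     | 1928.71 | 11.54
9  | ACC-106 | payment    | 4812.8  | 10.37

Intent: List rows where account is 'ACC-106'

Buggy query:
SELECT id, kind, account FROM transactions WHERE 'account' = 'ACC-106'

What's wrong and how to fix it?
Bug: Single quotes denote string literals in SQL; the column name is being compared as a constant string

Fix: Reference the column as account without single quotes

Corrected query:
SELECT id, kind, account FROM transactions WHERE account = 'ACC-106'

Result:
id | kind       | account
---+------------+--------
2  | interest   | ACC-106
3  | withdrawal | ACC-106
5  | withdrawal | ACC-106
6  | transfer   | ACC-106
7  | withdrawal | ACC-106
9  | payment    | ACC-106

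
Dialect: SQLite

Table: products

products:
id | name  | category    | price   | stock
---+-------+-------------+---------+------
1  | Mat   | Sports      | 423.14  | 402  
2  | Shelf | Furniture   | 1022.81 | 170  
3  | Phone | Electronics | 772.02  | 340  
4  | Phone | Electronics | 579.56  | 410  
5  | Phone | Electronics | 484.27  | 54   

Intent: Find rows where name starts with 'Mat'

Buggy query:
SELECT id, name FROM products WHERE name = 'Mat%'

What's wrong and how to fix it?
Bug: Wildcards only work with LIKE; '=' treats '%' as a literal character

Fix: Replace '=' with LIKE so 'Mat%' is treated as a pattern

Corrected query:
SELECT id, name FROM products WHERE name LIKE 'Mat%'

Result:
id | name
---+-----
1  | Mat 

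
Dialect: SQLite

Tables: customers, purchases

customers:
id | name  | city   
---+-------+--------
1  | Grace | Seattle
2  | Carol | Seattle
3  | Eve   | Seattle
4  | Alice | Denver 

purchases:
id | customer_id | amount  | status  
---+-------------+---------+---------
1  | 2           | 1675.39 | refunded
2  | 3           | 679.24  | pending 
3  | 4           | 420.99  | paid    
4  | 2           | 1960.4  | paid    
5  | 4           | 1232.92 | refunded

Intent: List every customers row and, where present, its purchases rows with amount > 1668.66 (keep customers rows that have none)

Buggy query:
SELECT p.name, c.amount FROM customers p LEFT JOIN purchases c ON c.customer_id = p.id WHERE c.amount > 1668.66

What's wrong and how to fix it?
Bug: A WHERE condition on the right-hand table after LEFT JOIN drops unmatched parents

Fix: Put 'c.amount > 1668.66' in the JOIN's ON clause instead of WHERE

Corrected query:
SELECT p.name, c.amount FROM customers p LEFT JOIN purchases c ON c.customer_id = p.id AND c.amount > 1668.66

Result:
name  | amount 
------+--------
Grace | NULL   
Carol | 1675.39
Carol | 1960.4 
Eve   | NULL   
Alice | NULL   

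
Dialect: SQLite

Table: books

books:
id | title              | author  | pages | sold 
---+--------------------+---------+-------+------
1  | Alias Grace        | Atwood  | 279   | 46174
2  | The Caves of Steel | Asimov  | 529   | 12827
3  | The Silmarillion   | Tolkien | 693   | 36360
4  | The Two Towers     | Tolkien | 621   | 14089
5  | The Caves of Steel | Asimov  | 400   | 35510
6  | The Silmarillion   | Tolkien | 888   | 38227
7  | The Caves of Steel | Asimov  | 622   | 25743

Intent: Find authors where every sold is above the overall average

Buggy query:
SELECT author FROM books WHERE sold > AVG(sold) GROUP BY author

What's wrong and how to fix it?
Bug: AVG() is an aggregate; it can't sit directly in WHERE

Fix: Use a subquery for AVG and a HAVING MIN(...) filter so the condition holds for every row in the group

Corrected query:
SELECT author FROM books GROUP BY author HAVING MIN(sold) > (SELECT AVG(sold) FROM books)

Result:
author
------
Atwood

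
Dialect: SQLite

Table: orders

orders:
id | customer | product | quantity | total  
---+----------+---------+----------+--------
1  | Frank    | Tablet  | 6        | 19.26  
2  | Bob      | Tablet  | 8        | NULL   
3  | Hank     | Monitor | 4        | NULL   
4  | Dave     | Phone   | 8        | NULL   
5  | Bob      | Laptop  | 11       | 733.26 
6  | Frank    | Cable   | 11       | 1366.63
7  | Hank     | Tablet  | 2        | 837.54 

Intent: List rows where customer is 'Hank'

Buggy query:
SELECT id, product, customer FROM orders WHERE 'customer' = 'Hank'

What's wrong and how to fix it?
Bug: Single quotes denote string literals in SQL; the column name is being compared as a constant string

Fix: Reference the column as customer without single quotes

Corrected query:
SELECT id, product, customer FROM orders WHERE customer = 'Hank'

Result:
id | product | customer
---+---------+---------
3  | Monitor | Hank    
7  | Tablet  | Hank    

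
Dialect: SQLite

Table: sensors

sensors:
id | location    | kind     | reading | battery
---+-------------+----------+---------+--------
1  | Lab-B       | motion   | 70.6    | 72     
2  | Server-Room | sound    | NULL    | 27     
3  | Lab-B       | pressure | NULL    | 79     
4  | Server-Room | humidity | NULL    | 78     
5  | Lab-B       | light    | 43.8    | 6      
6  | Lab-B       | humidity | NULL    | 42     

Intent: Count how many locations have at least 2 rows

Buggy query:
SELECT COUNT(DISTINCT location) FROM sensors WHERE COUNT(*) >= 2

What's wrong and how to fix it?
Bug: WHERE filters individual rows, not groups, so a group-level COUNT is invalid there

Fix: Group first with HAVING COUNT(*) >= 2, then COUNT the resulting groups

Corrected query:
SELECT COUNT(*) FROM (SELECT location FROM sensors GROUP BY location HAVING COUNT(*) >= 2)

Result:
COUNT(*)
--------
2       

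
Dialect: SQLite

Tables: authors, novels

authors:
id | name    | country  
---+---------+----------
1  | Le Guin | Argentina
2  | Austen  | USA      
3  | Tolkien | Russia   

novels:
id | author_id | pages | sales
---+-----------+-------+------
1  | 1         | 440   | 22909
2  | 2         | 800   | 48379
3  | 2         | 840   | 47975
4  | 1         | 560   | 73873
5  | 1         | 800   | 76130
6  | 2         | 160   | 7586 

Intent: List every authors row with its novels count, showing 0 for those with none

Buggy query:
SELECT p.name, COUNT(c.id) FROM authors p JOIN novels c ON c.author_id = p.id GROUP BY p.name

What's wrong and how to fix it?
Bug: INNER JOIN drops authors rows that have no matching novels rows

Fix: Use LEFT JOIN so parents without children still appear (COUNT(c.id) gives 0)

Corrected query:
SELECT p.name, COUNT(c.id) FROM authors p LEFT JOIN novels c ON c.author_id = p.id GROUP BY p.name

Result:
name    | COUNT(c.id)
--------+------------
Austen  | 3          
Le Guin | 3          
Tolkien | 0          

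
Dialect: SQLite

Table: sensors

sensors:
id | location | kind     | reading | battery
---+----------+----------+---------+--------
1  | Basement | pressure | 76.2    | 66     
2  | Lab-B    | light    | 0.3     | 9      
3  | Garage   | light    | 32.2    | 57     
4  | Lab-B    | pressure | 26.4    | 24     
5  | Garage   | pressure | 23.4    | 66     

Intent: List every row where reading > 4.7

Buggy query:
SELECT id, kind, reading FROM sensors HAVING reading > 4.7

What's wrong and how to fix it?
Bug: HAVING filters the output of aggregation, but this query has no GROUP BY and no aggregate functions, so SQLite rejects it (HAVING clause on a non-aggregate query); the condition here is per row

Fix: Use WHERE for row-level filtering

Corrected query:
SELECT id, kind, reading FROM sensors WHERE reading > 4.7

Result:
id | kind     | reading
---+----------+--------
1  | pressure | 76.2   
3  | light    | 32.2   
4  | pressure | 26.4   
5  | pressure | 23.4   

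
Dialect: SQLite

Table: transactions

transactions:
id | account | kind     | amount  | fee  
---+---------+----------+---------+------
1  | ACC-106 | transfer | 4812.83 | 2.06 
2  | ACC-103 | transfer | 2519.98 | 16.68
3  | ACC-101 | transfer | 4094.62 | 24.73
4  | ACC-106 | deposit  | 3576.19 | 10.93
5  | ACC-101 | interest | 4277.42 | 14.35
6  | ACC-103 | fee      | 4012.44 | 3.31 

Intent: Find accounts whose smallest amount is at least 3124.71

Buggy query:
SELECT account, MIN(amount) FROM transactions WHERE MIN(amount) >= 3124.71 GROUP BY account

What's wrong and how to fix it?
Bug: Aggregates like MIN are computed per group after WHERE runs

Fix: Use HAVING for the per-group MIN condition

Corrected query:
SELECT account, MIN(amount) FROM transactions GROUP BY account HAVING MIN(amount) >= 3124.71

Result:
account | MIN(amount)
--------+------------
ACC-101 | 4094.62    
ACC-106 | 3576.19    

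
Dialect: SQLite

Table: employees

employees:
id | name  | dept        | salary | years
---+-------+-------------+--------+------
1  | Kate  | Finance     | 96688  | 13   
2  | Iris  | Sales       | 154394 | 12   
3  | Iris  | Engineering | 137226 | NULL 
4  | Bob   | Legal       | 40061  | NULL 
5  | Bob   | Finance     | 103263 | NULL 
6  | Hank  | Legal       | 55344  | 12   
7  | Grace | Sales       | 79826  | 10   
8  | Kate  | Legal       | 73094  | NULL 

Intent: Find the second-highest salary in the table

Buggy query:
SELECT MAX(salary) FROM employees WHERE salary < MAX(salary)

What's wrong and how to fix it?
Bug: MAX(salary) on the right of the comparison is an aggregate-in-WHERE error

Fix: Compute the overall MAX in a subquery, then take MAX of rows below it

Corrected query:
SELECT MAX(salary) FROM employees WHERE salary < (SELECT MAX(salary) FROM employees)

Result:
MAX(salary)
-----------
137226     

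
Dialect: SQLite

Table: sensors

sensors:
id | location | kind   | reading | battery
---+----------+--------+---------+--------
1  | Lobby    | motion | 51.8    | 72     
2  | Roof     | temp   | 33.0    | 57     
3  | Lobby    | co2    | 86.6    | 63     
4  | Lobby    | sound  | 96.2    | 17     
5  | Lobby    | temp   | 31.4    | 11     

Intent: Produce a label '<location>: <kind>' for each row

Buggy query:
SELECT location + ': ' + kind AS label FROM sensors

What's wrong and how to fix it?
Bug: SQLite uses || for string concatenation; + coerces text to numbers (yielding 0)

Fix: Use the || operator for string concatenation

Corrected query:
SELECT location || ': ' || kind AS label FROM sensors

Result:
label        
-------------
Lobby: motion
Roof: temp   
Lobby: co2   
Lobby: sound 
Lobby: temp  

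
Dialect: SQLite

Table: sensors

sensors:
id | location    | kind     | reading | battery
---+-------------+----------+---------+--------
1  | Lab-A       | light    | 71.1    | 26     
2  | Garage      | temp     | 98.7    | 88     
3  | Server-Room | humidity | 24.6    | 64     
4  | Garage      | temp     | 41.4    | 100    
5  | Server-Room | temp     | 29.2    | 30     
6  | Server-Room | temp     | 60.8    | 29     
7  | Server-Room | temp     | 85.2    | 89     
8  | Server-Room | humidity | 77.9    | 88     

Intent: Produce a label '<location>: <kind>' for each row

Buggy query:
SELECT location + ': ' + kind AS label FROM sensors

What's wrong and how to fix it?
Bug: SQLite uses || for string concatenation; + coerces text to numbers (yielding 0)

Fix: Replace + with || to concatenate text

Corrected query:
SELECT location || ': ' || kind AS label FROM sensors

Result:
label                
---------------------
Lab-A: light         
Garage: temp         
Server-Room: humidity
Garage: temp         
Server-Room: temp    
Server-Room: temp    
Server-Room: temp    
Server-Room: humidity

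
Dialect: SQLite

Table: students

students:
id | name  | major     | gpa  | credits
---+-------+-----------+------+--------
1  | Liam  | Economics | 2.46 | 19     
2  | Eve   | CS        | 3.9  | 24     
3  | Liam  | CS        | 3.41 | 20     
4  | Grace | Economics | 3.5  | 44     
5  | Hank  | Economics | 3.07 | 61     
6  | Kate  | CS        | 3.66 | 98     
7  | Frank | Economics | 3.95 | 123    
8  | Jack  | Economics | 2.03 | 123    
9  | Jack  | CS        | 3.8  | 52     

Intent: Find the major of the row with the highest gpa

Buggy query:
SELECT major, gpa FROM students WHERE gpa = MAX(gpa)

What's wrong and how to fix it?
Bug: MAX(gpa) is an aggregate and cannot be used directly in WHERE

Fix: Use a subquery: WHERE gpa = (SELECT MAX(gpa) FROM students)

Corrected query:
SELECT major, gpa FROM students WHERE gpa = (SELECT MAX(gpa) FROM students)

Result:
major     | gpa 
----------+-----
Economics | 3.95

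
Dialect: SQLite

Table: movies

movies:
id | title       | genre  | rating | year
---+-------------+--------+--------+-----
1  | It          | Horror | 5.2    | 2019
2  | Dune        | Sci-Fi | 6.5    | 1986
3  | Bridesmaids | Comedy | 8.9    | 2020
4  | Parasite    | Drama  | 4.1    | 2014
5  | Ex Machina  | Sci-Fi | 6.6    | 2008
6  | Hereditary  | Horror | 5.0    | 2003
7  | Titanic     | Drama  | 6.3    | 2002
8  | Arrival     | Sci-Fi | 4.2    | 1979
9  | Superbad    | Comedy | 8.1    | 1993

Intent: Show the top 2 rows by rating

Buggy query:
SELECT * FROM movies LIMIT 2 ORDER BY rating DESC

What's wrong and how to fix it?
Bug: ORDER BY cannot follow LIMIT; LIMIT is the final clause

Fix: Sort with ORDER BY, then apply LIMIT

Corrected query:
SELECT * FROM movies ORDER BY rating DESC LIMIT 2

Result:
id | title       | genre  | rating | year
---+-------------+--------+--------+-----
3  | Bridesmaids | Comedy | 8.9    | 2020
9  | Superbad    | Comedy | 8.1    | 1993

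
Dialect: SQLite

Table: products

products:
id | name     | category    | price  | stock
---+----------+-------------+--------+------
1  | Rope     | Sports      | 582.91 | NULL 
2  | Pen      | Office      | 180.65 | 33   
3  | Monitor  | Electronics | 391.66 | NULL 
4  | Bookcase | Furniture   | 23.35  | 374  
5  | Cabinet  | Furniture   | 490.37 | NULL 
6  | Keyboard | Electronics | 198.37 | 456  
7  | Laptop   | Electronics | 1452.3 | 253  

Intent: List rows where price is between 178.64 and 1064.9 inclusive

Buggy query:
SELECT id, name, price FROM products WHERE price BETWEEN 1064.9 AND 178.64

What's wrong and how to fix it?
Bug: BETWEEN expects the lower bound first; with 1064.9 AND 178.64 the range is empty

Fix: Write BETWEEN 178.64 AND 1064.9

Corrected query:
SELECT id, name, price FROM products WHERE price BETWEEN 178.64 AND 1064.9

Result:
id | name     | price 
---+----------+-------
1  | Rope     | 582.91
2  | Pen      | 180.65
3  | Monitor  | 391.66
5  | Cabinet  | 490.37
6  | Keyboard | 198.37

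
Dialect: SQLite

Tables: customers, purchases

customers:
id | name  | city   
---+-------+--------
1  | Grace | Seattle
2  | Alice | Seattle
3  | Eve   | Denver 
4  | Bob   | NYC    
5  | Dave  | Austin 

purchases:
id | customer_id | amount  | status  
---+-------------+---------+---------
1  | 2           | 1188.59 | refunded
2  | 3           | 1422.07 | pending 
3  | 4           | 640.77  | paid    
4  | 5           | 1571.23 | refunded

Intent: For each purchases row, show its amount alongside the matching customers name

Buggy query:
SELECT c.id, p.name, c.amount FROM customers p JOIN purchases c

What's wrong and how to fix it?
Bug: Missing join condition: each purchases row is matched to all customers rows instead of just its own

Fix: Add ON c.customer_id = p.id to the JOIN

Corrected query:
SELECT c.id, p.name, c.amount FROM customers p JOIN purchases c ON c.customer_id = p.id

Result:
id | name  | amount 
---+-------+--------
1  | Alice | 1188.59
2  | Eve   | 1422.07
3  | Bob   | 640.77 
4  | Dave  | 1571.23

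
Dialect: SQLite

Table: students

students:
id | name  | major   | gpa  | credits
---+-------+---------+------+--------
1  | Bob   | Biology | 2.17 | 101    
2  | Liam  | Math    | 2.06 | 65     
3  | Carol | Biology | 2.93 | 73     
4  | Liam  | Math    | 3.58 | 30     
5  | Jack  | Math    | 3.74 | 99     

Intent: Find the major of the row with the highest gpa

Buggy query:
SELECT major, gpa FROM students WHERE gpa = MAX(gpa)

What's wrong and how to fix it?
Bug: WHERE is evaluated per row; an aggregate over the whole table isn't defined there

Fix: Wrap MAX in a scalar subquery so WHERE compares against a single value

Corrected query:
SELECT major, gpa FROM students WHERE gpa = (SELECT MAX(gpa) FROM students)

Result:
major | gpa 
------+-----
Math  | 3.74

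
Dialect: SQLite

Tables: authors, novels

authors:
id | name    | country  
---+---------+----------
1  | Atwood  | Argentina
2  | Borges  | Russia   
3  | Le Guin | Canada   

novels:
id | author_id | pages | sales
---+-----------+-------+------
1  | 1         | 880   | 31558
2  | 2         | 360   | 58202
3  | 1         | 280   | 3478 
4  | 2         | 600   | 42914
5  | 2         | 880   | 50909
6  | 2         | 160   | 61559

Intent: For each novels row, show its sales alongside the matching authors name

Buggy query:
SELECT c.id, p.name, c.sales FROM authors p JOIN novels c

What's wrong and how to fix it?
Bug: Missing join condition: each novels row is matched to all authors rows instead of just its own

Fix: Specify the join condition linking the foreign key to the parent id

Corrected query:
SELECT c.id, p.name, c.sales FROM authors p JOIN novels c ON c.author_id = p.id

Result:
id | name   | sales
---+--------+------
1  | Atwood | 31558
2  | Borges | 58202
3  | Atwood | 3478 
4  | Borges | 42914
5  | Borges | 50909
6  | Borges | 61559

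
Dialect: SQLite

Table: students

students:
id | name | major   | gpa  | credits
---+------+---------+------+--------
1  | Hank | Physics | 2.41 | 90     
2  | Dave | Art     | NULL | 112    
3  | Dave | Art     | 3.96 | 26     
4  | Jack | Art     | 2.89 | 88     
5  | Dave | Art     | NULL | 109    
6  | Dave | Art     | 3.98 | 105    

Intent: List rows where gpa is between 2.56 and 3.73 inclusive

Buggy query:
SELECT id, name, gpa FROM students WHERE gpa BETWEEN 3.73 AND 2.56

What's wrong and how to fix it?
Bug: BETWEEN expects the lower bound first; with 3.73 AND 2.56 the range is empty

Fix: Write BETWEEN 2.56 AND 3.73

Corrected query:
SELECT id, name, gpa FROM students WHERE gpa BETWEEN 2.56 AND 3.73

Result:
id | name | gpa 
---+------+-----
4  | Jack | 2.89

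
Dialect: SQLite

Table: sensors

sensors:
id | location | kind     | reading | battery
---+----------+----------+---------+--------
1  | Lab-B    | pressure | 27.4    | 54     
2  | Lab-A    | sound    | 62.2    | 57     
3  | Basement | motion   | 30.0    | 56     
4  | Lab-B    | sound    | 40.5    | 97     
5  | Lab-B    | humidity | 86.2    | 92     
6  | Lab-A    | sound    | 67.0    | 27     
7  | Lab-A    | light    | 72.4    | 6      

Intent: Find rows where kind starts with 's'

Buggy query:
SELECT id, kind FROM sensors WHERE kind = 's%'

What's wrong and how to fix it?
Bug: '=' compares the literal string including the % character; pattern matching needs LIKE

Fix: Replace '=' with LIKE so 's%' is treated as a pattern

Corrected query:
SELECT id, kind FROM sensors WHERE kind LIKE 's%'

Result:
id | kind 
---+------
2  | sound
4  | sound
6  | sound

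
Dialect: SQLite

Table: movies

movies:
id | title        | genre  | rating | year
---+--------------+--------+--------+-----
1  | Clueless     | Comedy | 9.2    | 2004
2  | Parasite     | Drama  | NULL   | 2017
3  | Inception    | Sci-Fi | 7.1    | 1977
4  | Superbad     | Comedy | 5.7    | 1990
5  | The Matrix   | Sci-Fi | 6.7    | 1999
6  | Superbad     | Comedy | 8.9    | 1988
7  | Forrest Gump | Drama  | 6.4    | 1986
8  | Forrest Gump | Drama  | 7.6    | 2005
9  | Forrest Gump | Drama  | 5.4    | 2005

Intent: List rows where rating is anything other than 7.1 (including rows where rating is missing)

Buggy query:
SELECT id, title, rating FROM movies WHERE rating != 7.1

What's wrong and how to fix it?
Bug: 'rating != 7.1' is unknown when rating is NULL, so NULL rows are silently excluded

Fix: Add an explicit OR rating IS NULL to include the missing-value rows

Corrected query:
SELECT id, title, rating FROM movies WHERE rating != 7.1 OR rating IS NULL

Result:
id | title        | rating
---+--------------+-------
1  | Clueless     | 9.2   
2  | Parasite     | NULL  
4  | Superbad     | 5.7   
5  | The Matrix   | 6.7   
6  | Superbad     | 8.9   
7  | Forrest Gump | 6.4   
8  | Forrest Gump | 7.6   
9  | Forrest Gump | 5.4   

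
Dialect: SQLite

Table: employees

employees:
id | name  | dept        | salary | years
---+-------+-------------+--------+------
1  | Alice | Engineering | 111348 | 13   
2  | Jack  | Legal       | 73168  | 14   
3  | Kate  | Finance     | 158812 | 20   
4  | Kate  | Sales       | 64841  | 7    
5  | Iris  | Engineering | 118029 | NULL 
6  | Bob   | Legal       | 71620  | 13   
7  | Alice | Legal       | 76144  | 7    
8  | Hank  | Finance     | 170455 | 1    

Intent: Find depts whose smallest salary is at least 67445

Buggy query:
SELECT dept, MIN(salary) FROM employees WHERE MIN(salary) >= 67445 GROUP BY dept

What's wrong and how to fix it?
Bug: Aggregates like MIN are computed per group after WHERE runs

Fix: Replace WHERE with HAVING after the GROUP BY

Corrected query:
SELECT dept, MIN(salary) FROM employees GROUP BY dept HAVING MIN(salary) >= 67445

Result:
dept        | MIN(salary)
------------+------------
Engineering | 111348     
Finance     | 158812     
Legal       | 71620      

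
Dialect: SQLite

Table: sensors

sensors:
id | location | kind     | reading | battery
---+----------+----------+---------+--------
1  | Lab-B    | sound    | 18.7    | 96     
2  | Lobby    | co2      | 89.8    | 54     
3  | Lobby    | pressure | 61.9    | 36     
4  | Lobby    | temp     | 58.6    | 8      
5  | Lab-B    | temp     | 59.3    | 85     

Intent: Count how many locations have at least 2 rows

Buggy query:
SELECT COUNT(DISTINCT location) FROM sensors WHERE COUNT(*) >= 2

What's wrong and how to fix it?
Bug: COUNT(*) cannot appear in WHERE; the per-group count doesn't exist yet

Fix: Use a subquery that GROUPs and filters with HAVING, then count its rows

Corrected query:
SELECT COUNT(*) FROM (SELECT location FROM sensors GROUP BY location HAVING COUNT(*) >= 2)

Result:
COUNT(*)
--------
2       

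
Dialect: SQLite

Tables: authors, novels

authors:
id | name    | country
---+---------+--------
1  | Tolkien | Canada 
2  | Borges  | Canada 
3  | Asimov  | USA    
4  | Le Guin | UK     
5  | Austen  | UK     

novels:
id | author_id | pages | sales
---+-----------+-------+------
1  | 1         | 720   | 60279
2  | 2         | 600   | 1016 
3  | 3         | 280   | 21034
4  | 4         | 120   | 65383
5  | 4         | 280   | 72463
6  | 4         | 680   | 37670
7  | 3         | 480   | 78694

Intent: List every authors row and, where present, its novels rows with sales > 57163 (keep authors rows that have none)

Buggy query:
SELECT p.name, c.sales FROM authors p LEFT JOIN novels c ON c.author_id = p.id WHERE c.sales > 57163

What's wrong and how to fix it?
Bug: A WHERE condition on the right-hand table after LEFT JOIN drops unmatched parents

Fix: Move the right-table condition into the ON clause so unmatched parents are kept

Corrected query:
SELECT p.name, c.sales FROM authors p LEFT JOIN novels c ON c.author_id = p.id AND c.sales > 57163

Result:
name    | sales
--------+------
Tolkien | 60279
Borges  | NULL 
Asimov  | 78694
Le Guin | 65383
Le Guin | 72463
Austen  | NULL 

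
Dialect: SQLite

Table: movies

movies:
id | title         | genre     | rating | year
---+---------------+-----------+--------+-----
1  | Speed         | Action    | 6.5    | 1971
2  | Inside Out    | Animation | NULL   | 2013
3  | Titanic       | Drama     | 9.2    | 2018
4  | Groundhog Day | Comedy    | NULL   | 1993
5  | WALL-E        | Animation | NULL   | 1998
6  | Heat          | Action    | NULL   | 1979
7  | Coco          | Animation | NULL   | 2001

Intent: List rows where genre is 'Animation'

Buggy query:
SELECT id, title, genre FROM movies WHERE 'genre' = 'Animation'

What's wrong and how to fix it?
Bug: 'genre' in single quotes is a string literal, not the column; the comparison is literal-vs-literal and never true

Fix: Reference the column as genre without single quotes

Corrected query:
SELECT id, title, genre FROM movies WHERE genre = 'Animation'

Result:
id | title      | genre    
---+------------+----------
2  | Inside Out | Animation
5  | WALL-E     | Animation
7  | Coco       | Animation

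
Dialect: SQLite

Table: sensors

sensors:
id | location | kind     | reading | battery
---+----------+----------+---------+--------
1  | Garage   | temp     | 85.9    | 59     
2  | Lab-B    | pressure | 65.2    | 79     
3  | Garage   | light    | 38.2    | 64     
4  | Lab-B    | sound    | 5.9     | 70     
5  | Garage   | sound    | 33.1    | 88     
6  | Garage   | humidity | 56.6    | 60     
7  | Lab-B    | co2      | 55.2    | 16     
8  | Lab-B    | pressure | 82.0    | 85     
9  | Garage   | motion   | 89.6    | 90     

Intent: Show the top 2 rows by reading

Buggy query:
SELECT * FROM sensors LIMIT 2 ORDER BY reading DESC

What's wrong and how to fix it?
Bug: LIMIT must come after ORDER BY

Fix: Sort with ORDER BY, then apply LIMIT

Corrected query:
SELECT * FROM sensors ORDER BY reading DESC LIMIT 2

Result:
id | location | kind   | reading | battery
---+----------+--------+---------+--------
9  | Garage   | motion | 89.6    | 90     
1  | Garage   | temp   | 85.9    | 59     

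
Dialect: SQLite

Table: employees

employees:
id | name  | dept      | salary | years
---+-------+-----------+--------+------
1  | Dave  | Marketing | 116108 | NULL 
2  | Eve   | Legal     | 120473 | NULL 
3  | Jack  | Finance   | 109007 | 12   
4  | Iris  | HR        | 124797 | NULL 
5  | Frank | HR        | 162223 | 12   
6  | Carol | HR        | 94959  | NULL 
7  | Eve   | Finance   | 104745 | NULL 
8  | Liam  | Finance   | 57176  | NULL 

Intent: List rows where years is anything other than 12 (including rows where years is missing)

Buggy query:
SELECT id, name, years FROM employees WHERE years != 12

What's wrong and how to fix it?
Bug: Inequality against NULL is unknown, not true; rows with NULL are dropped

Fix: Handle NULL separately with IS NULL alongside the inequality

Corrected query:
SELECT id, name, years FROM employees WHERE years != 12 OR years IS NULL

Result:
id | name  | years
---+-------+------
1  | Dave  | NULL 
2  | Eve   | NULL 
4  | Iris  | NULL 
6  | Carol | NULL 
7  | Eve   | NULL 
8  | Liam  | NULL 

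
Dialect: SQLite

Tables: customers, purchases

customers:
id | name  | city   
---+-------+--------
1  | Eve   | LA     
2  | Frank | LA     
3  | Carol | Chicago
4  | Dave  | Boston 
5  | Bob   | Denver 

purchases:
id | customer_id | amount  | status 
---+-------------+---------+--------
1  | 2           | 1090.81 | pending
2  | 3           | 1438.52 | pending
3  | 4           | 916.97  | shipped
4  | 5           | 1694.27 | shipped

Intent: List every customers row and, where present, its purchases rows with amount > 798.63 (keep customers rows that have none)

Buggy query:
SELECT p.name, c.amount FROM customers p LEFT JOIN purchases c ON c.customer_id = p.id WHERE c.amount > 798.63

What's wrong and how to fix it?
Bug: Filtering c.amount in WHERE discards the NULL rows produced by LEFT JOIN, turning it into an inner join

Fix: Put 'c.amount > 798.63' in the JOIN's ON clause instead of WHERE

Corrected query:
SELECT p.name, c.amount FROM customers p LEFT JOIN purchases c ON c.customer_id = p.id AND c.amount > 798.63

Result:
name  | amount 
------+--------
Eve   | NULL   
Frank | 1090.81
Carol | 1438.52
Dave  | 916.97 
Bob   | 1694.27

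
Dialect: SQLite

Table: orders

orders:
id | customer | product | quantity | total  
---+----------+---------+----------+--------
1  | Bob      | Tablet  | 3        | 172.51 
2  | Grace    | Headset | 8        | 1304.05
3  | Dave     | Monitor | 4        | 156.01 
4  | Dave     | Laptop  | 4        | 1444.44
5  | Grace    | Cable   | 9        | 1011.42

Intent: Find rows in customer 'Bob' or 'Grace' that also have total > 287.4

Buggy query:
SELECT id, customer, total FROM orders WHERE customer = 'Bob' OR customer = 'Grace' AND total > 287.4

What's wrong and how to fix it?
Bug: AND binds tighter than OR, so this parses as customer = 'Bob' OR (customer = 'Grace' AND total > 287.4)

Fix: Group the OR with parentheses (or use IN), then AND the threshold

Corrected query:
SELECT id, customer, total FROM orders WHERE (customer = 'Bob' OR customer = 'Grace') AND total > 287.4

Result:
id | customer | total  
---+----------+--------
2  | Grace    | 1304.05
5  | Grace    | 1011.42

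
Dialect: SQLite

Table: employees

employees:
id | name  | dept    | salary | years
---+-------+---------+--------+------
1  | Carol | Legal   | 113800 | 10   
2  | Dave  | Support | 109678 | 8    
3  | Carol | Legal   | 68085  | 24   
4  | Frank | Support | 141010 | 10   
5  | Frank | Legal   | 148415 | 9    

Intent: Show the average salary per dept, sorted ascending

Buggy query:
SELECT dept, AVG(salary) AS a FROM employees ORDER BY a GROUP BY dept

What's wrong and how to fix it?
Bug: GROUP BY must precede ORDER BY

Fix: Move ORDER BY to the end, after GROUP BY

Corrected query:
SELECT dept, AVG(salary) AS a FROM employees GROUP BY dept ORDER BY a

Result:
dept    | a     
--------+-------
Legal   | 110100
Support | 125344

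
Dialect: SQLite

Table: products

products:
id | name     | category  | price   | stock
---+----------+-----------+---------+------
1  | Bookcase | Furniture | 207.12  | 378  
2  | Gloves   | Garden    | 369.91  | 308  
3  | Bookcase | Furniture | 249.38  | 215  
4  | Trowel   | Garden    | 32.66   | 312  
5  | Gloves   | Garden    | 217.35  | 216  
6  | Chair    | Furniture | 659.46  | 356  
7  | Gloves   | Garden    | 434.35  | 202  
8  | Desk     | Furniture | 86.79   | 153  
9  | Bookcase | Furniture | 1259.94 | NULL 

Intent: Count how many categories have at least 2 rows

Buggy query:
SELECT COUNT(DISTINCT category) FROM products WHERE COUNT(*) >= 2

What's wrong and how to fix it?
Bug: COUNT(*) cannot appear in WHERE; the per-group count doesn't exist yet

Fix: Use a subquery that GROUPs and filters with HAVING, then count its rows

Corrected query:
SELECT COUNT(*) FROM (SELECT category FROM products GROUP BY category HAVING COUNT(*) >= 2)

Result:
COUNT(*)
--------
2       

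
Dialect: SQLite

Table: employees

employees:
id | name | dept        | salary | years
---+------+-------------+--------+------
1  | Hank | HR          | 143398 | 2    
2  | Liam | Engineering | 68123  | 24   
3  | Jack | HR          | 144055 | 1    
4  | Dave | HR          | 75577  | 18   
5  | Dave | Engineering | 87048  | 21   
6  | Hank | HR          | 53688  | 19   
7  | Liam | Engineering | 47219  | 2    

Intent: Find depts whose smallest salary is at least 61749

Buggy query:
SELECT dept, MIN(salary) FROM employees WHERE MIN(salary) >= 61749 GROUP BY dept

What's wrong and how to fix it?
Bug: Aggregates like MIN are computed per group after WHERE runs

Fix: Use HAVING for the per-group MIN condition

Corrected query:
SELECT dept, MIN(salary) FROM employees GROUP BY dept HAVING MIN(salary) >= 61749

Result:
(no rows)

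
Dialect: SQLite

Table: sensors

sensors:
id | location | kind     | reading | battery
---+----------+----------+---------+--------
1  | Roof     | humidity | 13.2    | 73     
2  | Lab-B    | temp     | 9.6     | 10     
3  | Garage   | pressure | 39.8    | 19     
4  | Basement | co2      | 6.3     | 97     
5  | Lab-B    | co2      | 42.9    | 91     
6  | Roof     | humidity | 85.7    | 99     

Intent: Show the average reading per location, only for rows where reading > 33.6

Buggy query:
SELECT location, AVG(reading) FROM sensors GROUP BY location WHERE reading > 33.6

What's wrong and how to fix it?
Bug: Row-level WHERE must come before GROUP BY in the clause order

Fix: Move the WHERE clause before GROUP BY

Corrected query:
SELECT location, AVG(reading) FROM sensors WHERE reading > 33.6 GROUP BY location

Result:
location | AVG(reading)
---------+-------------
Garage   | 39.8        
Lab-B    | 42.9        
Roof     | 85.7        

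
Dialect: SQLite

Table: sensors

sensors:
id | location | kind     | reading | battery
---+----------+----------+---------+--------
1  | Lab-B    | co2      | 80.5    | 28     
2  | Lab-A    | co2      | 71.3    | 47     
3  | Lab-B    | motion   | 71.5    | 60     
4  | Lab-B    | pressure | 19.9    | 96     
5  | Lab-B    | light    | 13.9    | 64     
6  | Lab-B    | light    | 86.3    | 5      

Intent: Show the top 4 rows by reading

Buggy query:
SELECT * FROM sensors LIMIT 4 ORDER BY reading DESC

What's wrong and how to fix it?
Bug: ORDER BY cannot follow LIMIT; LIMIT is the final clause

Fix: Swap the clauses: ORDER BY first, then LIMIT

Corrected query:
SELECT * FROM sensors ORDER BY reading DESC LIMIT 4

Result:
id | location | kind   | reading | battery
---+----------+--------+---------+--------
6  | Lab-B    | light  | 86.3    | 5      
1  | Lab-B    | co2    | 80.5    | 28     
3  | Lab-B    | motion | 71.5    | 60     
2  | Lab-A    | co2    | 71.3    | 47     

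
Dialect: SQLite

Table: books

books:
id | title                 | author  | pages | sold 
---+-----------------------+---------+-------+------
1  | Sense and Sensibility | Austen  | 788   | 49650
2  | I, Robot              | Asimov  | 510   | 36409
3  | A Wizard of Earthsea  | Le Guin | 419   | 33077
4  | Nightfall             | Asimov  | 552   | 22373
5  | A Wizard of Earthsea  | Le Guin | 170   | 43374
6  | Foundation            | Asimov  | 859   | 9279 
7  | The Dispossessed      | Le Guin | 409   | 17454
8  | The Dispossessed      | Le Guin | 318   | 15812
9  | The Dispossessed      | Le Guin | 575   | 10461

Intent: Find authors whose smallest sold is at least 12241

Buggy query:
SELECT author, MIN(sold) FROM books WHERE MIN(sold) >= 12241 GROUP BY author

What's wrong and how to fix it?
Bug: MIN() in WHERE is a misuse of aggregate

Fix: Replace WHERE with HAVING after the GROUP BY

Corrected query:
SELECT author, MIN(sold) FROM books GROUP BY author HAVING MIN(sold) >= 12241

Result:
author | MIN(sold)
-------+----------
Austen | 49650    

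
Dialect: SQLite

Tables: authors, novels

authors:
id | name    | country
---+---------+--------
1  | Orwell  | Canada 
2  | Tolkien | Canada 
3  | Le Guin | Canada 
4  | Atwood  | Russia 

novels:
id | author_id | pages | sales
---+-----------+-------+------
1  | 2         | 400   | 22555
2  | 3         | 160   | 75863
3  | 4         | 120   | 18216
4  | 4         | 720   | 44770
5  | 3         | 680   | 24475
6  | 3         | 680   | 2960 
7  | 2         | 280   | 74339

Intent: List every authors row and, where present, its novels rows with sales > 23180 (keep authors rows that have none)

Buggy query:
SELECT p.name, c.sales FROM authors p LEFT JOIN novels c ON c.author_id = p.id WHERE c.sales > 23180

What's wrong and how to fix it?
Bug: Filtering c.sales in WHERE discards the NULL rows produced by LEFT JOIN, turning it into an inner join

Fix: Move the right-table condition into the ON clause so unmatched parents are kept

Corrected query:
SELECT p.name, c.sales FROM authors p LEFT JOIN novels c ON c.author_id = p.id AND c.sales > 23180

Result:
name    | sales
--------+------
Orwell  | NULL 
Tolkien | 74339
Le Guin | 24475
Le Guin | 75863
Atwood  | 44770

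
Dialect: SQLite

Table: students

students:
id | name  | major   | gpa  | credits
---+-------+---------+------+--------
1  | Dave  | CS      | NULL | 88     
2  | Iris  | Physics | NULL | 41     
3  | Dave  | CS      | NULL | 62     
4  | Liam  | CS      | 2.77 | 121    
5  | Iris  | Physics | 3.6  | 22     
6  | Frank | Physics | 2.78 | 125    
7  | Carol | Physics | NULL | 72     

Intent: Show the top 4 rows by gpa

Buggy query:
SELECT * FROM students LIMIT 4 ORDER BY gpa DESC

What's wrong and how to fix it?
Bug: LIMIT must come after ORDER BY

Fix: Swap the clauses: ORDER BY first, then LIMIT

Corrected query:
SELECT * FROM students ORDER BY gpa DESC LIMIT 4

Result:
id | name  | major   | gpa  | credits
---+-------+---------+------+--------
5  | Iris  | Physics | 3.6  | 22     
6  | Frank | Physics | 2.78 | 125    
4  | Liam  | CS      | 2.77 | 121    
1  | Dave  | CS      | NULL | 88     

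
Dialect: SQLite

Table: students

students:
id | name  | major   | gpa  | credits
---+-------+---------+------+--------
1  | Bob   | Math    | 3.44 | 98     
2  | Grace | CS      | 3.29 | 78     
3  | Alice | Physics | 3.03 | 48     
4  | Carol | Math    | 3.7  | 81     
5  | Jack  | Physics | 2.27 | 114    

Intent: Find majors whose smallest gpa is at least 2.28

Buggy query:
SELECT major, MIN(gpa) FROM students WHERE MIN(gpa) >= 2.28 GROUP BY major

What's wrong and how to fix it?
Bug: MIN() in WHERE is a misuse of aggregate

Fix: Use HAVING for the per-group MIN condition

Corrected query:
SELECT major, MIN(gpa) FROM students GROUP BY major HAVING MIN(gpa) >= 2.28

Result:
major | MIN(gpa)
------+---------
CS    | 3.29    
Math  | 3.44    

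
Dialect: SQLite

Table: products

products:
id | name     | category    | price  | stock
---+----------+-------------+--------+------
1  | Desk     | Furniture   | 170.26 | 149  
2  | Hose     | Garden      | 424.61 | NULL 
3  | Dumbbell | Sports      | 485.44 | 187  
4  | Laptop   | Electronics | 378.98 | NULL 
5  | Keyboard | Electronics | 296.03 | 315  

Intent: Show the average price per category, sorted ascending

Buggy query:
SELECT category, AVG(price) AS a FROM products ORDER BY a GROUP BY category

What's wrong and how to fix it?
Bug: GROUP BY must precede ORDER BY

Fix: Reorder: SELECT … FROM … GROUP BY … ORDER BY …

Corrected query:
SELECT category, AVG(price) AS a FROM products GROUP BY category ORDER BY a

Result:
category    | a      
------------+--------
Furniture   | 170.26 
Electronics | 337.505
Garden      | 424.61 
Sports      | 485.44 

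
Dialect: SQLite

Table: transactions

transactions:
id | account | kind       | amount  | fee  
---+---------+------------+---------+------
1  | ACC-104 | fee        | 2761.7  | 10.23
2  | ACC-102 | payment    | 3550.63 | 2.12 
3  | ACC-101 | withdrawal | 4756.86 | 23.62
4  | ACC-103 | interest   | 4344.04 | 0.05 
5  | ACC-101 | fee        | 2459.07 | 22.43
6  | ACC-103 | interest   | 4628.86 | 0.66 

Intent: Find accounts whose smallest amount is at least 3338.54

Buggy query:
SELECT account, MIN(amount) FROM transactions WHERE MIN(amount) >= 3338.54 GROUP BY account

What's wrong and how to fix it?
Bug: Aggregates like MIN are computed per group after WHERE runs

Fix: Use HAVING for the per-group MIN condition

Corrected query:
SELECT account, MIN(amount) FROM transactions GROUP BY account HAVING MIN(amount) >= 3338.54

Result:
account | MIN(amount)
--------+------------
ACC-102 | 3550.63    
ACC-103 | 4344.04    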